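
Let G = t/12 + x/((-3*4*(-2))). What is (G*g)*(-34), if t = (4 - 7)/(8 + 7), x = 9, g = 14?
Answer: -5117/30 ≈ -170.57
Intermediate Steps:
t = -⅕ (t = -3/15 = -3*1/15 = -⅕ ≈ -0.20000)
G = 43/120 (G = -⅕/12 + 9/((-3*4*(-2))) = -⅕*1/12 + 9/((-12*(-2))) = -1/60 + 9/24 = -1/60 + 9*(1/24) = -1/60 + 3/8 = 43/120 ≈ 0.35833)
(G*g)*(-34) = ((43/120)*14)*(-34) = (301/60)*(-34) = -5117/30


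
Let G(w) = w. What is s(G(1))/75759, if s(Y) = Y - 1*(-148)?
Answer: 149/75759 ≈ 0.0019668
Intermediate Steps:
s(Y) = 148 + Y (s(Y) = Y + 148 = 148 + Y)
s(G(1))/75759 = (148 + 1)/75759 = 149*(1/75759) = 149/75759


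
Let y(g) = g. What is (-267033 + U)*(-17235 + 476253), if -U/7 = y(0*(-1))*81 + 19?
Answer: -122634002988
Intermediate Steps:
U = -133 (U = -7*((0*(-1))*81 + 19) = -7*(0*81 + 19) = -7*(0 + 19) = -7*19 = -133)
(-267033 + U)*(-17235 + 476253) = (-267033 - 133)*(-17235 + 476253) = -267166*459018 = -122634002988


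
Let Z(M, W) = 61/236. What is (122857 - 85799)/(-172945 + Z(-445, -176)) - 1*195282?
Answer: -7970435569126/40814959 ≈ -1.9528e+5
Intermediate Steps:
Z(M, W) = 61/236 (Z(M, W) = 61*(1/236) = 61/236)
(122857 - 85799)/(-172945 + Z(-445, -176)) - 1*195282 = (122857 - 85799)/(-172945 + 61/236) - 1*195282 = 37058/(-40814959/236) - 195282 = 37058*(-236/40814959) - 195282 = -8745688/40814959 - 195282 = -7970435569126/40814959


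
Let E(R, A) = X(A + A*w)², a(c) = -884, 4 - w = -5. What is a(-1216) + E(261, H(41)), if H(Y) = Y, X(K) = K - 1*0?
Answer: 167216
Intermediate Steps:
w = 9 (w = 4 - 1*(-5) = 4 + 5 = 9)
X(K) = K (X(K) = K + 0 = K)
E(R, A) = 100*A² (E(R, A) = (A + A*9)² = (A + 9*A)² = (10*A)² = 100*A²)
a(-1216) + E(261, H(41)) = -884 + 100*41² = -884 + 100*1681 = -884 + 168100 = 167216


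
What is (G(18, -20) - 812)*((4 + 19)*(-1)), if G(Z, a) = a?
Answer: 19136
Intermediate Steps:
(G(18, -20) - 812)*((4 + 19)*(-1)) = (-20 - 812)*((4 + 19)*(-1)) = -19136*(-1) = -832*(-23) = 19136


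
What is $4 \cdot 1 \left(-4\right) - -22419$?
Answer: $22403$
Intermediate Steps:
$4 \cdot 1 \left(-4\right) - -22419 = 4 \left(-4\right) + 22419 = -16 + 22419 = 22403$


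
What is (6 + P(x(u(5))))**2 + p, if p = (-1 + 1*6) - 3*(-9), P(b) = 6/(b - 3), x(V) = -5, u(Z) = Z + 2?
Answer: 953/16 ≈ 59.563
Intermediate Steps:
u(Z) = 2 + Z
P(b) = 6/(-3 + b)
p = 32 (p = (-1 + 6) + 27 = 5 + 27 = 32)
(6 + P(x(u(5))))**2 + p = (6 + 6/(-3 - 5))**2 + 32 = (6 + 6/(-8))**2 + 32 = (6 + 6*(-1/8))**2 + 32 = (6 - 3/4)**2 + 32 = (21/4)**2 + 32 = 441/16 + 32 = 953/16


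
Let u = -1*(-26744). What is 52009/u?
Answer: 52009/26744 ≈ 1.9447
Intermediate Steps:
u = 26744
52009/u = 52009/26744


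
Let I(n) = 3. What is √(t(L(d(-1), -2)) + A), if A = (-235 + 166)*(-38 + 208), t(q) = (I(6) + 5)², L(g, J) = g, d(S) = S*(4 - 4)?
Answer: I*√11666 ≈ 108.01*I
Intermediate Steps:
d(S) = 0 (d(S) = S*0 = 0)
t(q) = 64 (t(q) = (3 + 5)² = 8² = 64)
A = -11730 (A = -69*170 = -11730)
√(t(L(d(-1), -2)) + A) = √(64 - 11730) = √(-11666) = I*√11666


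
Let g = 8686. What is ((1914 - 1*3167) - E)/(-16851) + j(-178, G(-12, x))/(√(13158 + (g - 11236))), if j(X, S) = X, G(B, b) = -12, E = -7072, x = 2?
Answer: -5819/16851 - 89*√663/1326 ≈ -2.0736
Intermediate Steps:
((1914 - 1*3167) - E)/(-16851) + j(-178, G(-12, x))/(√(13158 + (g - 11236))) = ((1914 - 1*3167) - 1*(-7072))/(-16851) - 178/√(13158 + (8686 - 11236)) = ((1914 - 3167) + 7072)*(-1/16851) - 178/√(13158 - 2550) = (-1253 + 7072)*(-1/16851) - 178*√663/2652 = 5819*(-1/16851) - 178*√663/2652 = -5819/16851 - 89*√663/1326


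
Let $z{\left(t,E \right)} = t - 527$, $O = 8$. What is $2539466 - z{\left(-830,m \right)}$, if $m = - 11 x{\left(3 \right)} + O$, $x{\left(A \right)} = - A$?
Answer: $2540823$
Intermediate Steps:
$m = 41$ ($m = - 11 \left(\left(-1\right) 3\right) + 8 = \left(-11\right) \left(-3\right) + 8 = 33 + 8 = 41$)
$z{\left(t,E \right)} = -527 + t$ ($z{\left(t,E \right)} = t - 527 = -527 + t$)
$2539466 - z{\left(-830,m \right)} = 2539466 - \left(-527 - 830\right) = 2539466 - -1357 = 2539466 + 1357 = 2540823$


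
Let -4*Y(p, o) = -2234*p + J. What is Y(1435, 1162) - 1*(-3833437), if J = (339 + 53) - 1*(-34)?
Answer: 4634778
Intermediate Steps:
J = 426 (J = 392 + 34 = 426)
Y(p, o) = -213/2 + 1117*p/2 (Y(p, o) = -(-2234*p + 426)/4 = -(426 - 2234*p)/4 = -213/2 + 1117*p/2)
Y(1435, 1162) - 1*(-3833437) = (-213/2 + (1117/2)*1435) - 1*(-3833437) = (-213/2 + 1602895/2) + 3833437 = 801341 + 3833437 = 4634778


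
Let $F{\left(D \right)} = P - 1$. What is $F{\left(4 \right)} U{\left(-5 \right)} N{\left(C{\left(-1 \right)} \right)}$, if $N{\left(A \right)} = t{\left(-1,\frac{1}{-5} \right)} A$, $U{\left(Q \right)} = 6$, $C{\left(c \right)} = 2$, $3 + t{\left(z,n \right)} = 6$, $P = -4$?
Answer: $-180$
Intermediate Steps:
$t{\left(z,n \right)} = 3$ ($t{\left(z,n \right)} = -3 + 6 = 3$)
$N{\left(A \right)} = 3 A$
$F{\left(D \right)} = -5$ ($F{\left(D \right)} = -4 - 1 = -5$)
$F{\left(4 \right)} U{\left(-5 \right)} N{\left(C{\left(-1 \right)} \right)} = \left(-5\right) 6 \cdot 3 \cdot 2 = \left(-30\right) 6 = -180$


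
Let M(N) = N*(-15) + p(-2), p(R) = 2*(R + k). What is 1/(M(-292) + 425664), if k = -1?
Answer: 1/430038 ≈ 2.3254e-6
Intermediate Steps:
p(R) = -2 + 2*R (p(R) = 2*(R - 1) = 2*(-1 + R) = -2 + 2*R)
M(N) = -6 - 15*N (M(N) = N*(-15) + (-2 + 2*(-2)) = -15*N + (-2 - 4) = -15*N - 6 = -6 - 15*N)
1/(M(-292) + 425664) = 1/((-6 - 15*(-292)) + 425664) = 1/((-6 + 4380) + 425664) = 1/(4374 + 425664) = 1/430038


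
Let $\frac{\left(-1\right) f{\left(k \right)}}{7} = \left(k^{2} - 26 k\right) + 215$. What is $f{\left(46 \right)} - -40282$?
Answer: $32337$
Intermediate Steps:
$f{\left(k \right)} = -1505 - 7 k^{2} + 182 k$ ($f{\left(k \right)} = - 7 \left(\left(k^{2} - 26 k\right) + 215\right) = - 7 \left(215 + k^{2} - 26 k\right) = -1505 - 7 k^{2} + 182 k$)
$f{\left(46 \right)} - -40282 = \left(-1505 - 7 \cdot 46^{2} + 182 \cdot 46\right) - -40282 = \left(-1505 - 14812 + 8372\right) + 40282 = -7945 + 40282 = 32337$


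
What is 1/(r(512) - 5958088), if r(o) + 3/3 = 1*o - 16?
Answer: -1/5957593 ≈ -1.6785e-7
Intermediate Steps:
r(o) = -17 + o (r(o) = -1 + (1*o - 16) = -1 + (o - 16) = -1 + (-16 + o) = -17 + o)
1/(r(512) - 5958088) = 1/((-17 + 512) - 5958088) = 1/(495 - 5958088) = 1/(-5957593) = -1/5957593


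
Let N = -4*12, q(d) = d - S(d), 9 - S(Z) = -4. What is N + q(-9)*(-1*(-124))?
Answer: -2776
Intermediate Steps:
S(Z) = 13 (S(Z) = 9 - 1*(-4) = 9 + 4 = 13)
q(d) = -13 + d (q(d) = d - 1*13 = d - 13 = -13 + d)
N = -48
N + q(-9)*(-1*(-124)) = -48 + (-13 - 9)*(-1*(-124)) = -48 - 22*124 = -48 - 2728 = -2776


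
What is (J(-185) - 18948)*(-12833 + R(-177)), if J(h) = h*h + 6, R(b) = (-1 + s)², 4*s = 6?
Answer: -784491673/4 ≈ -1.9612e+8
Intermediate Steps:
s = 3/2 (s = (¼)*6 = 3/2 ≈ 1.5000)
R(b) = ¼ (R(b) = (-1 + 3/2)² = (½)² = ¼)
J(h) = 6 + h² (J(h) = h² + 6 = 6 + h²)
(J(-185) - 18948)*(-12833 + R(-177)) = ((6 + (-185)²) - 18948)*(-12833 + ¼) = ((6 + 34225) - 18948)*(-51331/4) = (34231 - 18948)*(-51331/4) = 15283*(-51331/4) = -784491673/4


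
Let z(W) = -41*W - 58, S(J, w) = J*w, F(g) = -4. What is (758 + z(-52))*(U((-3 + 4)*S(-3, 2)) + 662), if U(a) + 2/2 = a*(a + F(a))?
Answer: 2041872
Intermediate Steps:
z(W) = -58 - 41*W
U(a) = -1 + a*(-4 + a) (U(a) = -1 + a*(a - 4) = -1 + a*(-4 + a))
(758 + z(-52))*(U((-3 + 4)*S(-3, 2)) + 662) = (758 + (-58 - 41*(-52)))*((-1 + ((-3 + 4)*(-3*2))² - 4*(-3 + 4)*(-3*2)) + 662) = (758 + (-58 + 2132))*((-1 + (1*(-6))² - 4*(-6)) + 662) = (758 + 2074)*((-1 + (-6)² - 4*(-6)) + 662) = 2832*((-1 + 36 + 24) + 662) = 2832*(59 + 662) = 2832*721 = 2041872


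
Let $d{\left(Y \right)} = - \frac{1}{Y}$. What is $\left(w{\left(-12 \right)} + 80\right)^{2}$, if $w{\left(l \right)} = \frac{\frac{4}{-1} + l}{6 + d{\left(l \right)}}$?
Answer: $\frac{31899904}{5329} \approx 5986.1$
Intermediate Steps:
$w{\left(l \right)} = \frac{-4 + l}{6 - \frac{1}{l}}$ ($w{\left(l \right)} = \frac{\frac{4}{-1} + l}{6 - \frac{1}{l}} = \frac{4 \left(-1\right) + l}{6 - \frac{1}{l}} = \frac{-4 + l}{6 - \frac{1}{l}}$)
$\left(w{\left(-12 \right)} + 80\right)^{2} = \left(- \frac{12 \left(-4 - 12\right)}{-1 + 6 \left(-12\right)} + 80\right)^{2} = \left(\left(-12\right) \frac{1}{-1 - 72} \left(-16\right) + 80\right)^{2} = \left(\left(-12\right) \frac{1}{-73} \left(-16\right) + 80\right)^{2} = \left(\left(-12\right) \left(- \frac{1}{73}\right) \left(-16\right) + 80\right)^{2} = \left(- \frac{192}{73} + 80\right)^{2} = \left(\frac{5648}{73}\right)^{2} = \frac{31899904}{5329}$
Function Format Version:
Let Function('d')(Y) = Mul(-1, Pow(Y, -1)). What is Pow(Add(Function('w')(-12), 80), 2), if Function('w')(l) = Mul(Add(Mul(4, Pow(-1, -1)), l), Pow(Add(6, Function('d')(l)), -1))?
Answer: Rational(31899904, 5329) ≈ 5986.1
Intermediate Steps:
Function('w')(l) = Mul(Pow(Add(6, Mul(-1, Pow(l, -1))), -1), Add(-4, l)) (Function('w')(l) = Mul(Add(Mul(4, Pow(-1, -1)), l), Pow(Add(6, Mul(-1, Pow(l, -1))), -1)) = Mul(Add(Mul(4, -1), l), Pow(Add(6, Mul(-1, Pow(l, -1))), -1)) = Mul(Add(-4, l), Pow(Add(6, Mul(-1, Pow(l, -1))), -1)) = Mul(Pow(Add(6, Mul(-1, Pow(l, -1))), -1), Add(-4, l)))
Pow(Add(Function('w')(-12), 80), 2) = Pow(Add(Mul(-12, Pow(Add(-1, Mul(6, -12)), -1), Add(-4, -12)), 80), 2) = Pow(Add(Mul(-12, Pow(Add(-1, -72), -1), -16), 80), 2) = Pow(Add(Mul(-12, Pow(-73, -1), -16), 80), 2) = Pow(Add(Mul(-12, Rational(-1, 73), -16), 80), 2) = Pow(Add(Rational(-192, 73), 80), 2) = Pow(Rational(5648, 73), 2) = Rational(31899904, 5329)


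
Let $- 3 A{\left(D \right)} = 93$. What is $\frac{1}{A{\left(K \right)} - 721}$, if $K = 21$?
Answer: $- \frac{1}{752} \approx -0.0013298$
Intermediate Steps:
$A{\left(D \right)} = -31$ ($A{\left(D \right)} = \left(- \frac{1}{3}\right) 93 = -31$)
$\frac{1}{A{\left(K \right)} - 721} = \frac{1}{-31 - 721} = \frac{1}{-752} = - \frac{1}{752}$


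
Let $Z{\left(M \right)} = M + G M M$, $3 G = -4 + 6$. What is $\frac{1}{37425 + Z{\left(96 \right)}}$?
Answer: $\frac{1}{43665} \approx 2.2902 \cdot 10^{-5}$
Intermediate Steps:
$G = \frac{2}{3}$ ($G = \frac{-4 + 6}{3} = \frac{1}{3} \cdot 2 = \frac{2}{3} \approx 0.66667$)
$Z{\left(M \right)} = M + \frac{2 M^{2}}{3}$ ($Z{\left(M \right)} = M + \frac{2 M}{3} M = M + \frac{2 M^{2}}{3}$)
$\frac{1}{37425 + Z{\left(96 \right)}} = \frac{1}{37425 + \frac{1}{3} \cdot 96 \left(3 + 2 \cdot 96\right)} = \frac{1}{37425 + \frac{1}{3} \cdot 96 \left(3 + 192\right)} = \frac{1}{37425 + \frac{1}{3} \cdot 96 \cdot 195} = \frac{1}{37425 + 6240} = \frac{1}{43665}$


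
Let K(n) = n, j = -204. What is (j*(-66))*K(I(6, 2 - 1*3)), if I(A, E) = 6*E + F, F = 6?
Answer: 0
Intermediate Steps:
I(A, E) = 6 + 6*E (I(A, E) = 6*E + 6 = 6 + 6*E)
(j*(-66))*K(I(6, 2 - 1*3)) = (-204*(-66))*(6 + 6*(2 - 1*3)) = 13464*(6 + 6*(2 - 3)) = 13464*(6 + 6*(-1)) = 13464*(6 - 6) = 13464*0 = 0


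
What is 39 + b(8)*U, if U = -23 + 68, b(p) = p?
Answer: 399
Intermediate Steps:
U = 45
39 + b(8)*U = 39 + 8*45 = 39 + 360 = 399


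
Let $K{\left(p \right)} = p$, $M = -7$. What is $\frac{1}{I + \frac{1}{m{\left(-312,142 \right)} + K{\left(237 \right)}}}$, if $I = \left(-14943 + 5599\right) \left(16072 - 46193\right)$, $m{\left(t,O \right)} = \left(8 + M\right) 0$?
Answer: $\frac{237}{66703797889} \approx 3.553 \cdot 10^{-9}$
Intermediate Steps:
$m{\left(t,O \right)} = 0$ ($m{\left(t,O \right)} = \left(8 - 7\right) 0 = 1 \cdot 0 = 0$)
$I = 281450624$ ($I = \left(-9344\right) \left(-30121\right) = 281450624$)
$\frac{1}{I + \frac{1}{m{\left(-312,142 \right)} + K{\left(237 \right)}}} = \frac{1}{281450624 + \frac{1}{0 + 237}} = \frac{1}{281450624 + \frac{1}{237}} = \frac{1}{\frac{66703797889}{237}} = \frac{237}{66703797889}$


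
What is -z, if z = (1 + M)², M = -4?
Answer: -9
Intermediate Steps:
z = 9 (z = (1 - 4)² = (-3)² = 9)
-z = -1*9 = -9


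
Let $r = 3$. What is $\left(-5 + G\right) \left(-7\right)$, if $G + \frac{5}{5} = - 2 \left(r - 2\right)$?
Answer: $56$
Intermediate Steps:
$G = -3$ ($G = -1 - 2 \left(3 - 2\right) = -1 - 2 = -3$)
$\left(-5 + G\right) \left(-7\right) = \left(-5 - 3\right) \left(-7\right) = \left(-8\right) \left(-7\right) = 56$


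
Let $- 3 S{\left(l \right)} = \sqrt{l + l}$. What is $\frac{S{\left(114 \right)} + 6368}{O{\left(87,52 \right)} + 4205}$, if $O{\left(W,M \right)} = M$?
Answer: $\frac{6368}{4257} - \frac{2 \sqrt{57}}{12771} \approx 1.4947$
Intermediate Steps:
$S{\left(l \right)} = - \frac{\sqrt{2} \sqrt{l}}{3}$ ($S{\left(l \right)} = - \frac{\sqrt{l + l}}{3} = - \frac{\sqrt{2 l}}{3} = - \frac{\sqrt{2} \sqrt{l}}{3}$)
$\frac{S{\left(114 \right)} + 6368}{O{\left(87,52 \right)} + 4205} = \frac{- \frac{\sqrt{2} \sqrt{114}}{3} + 6368}{52 + 4205} = \frac{- \frac{2 \sqrt{57}}{3} + 6368}{4257} = \left(6368 - \frac{2 \sqrt{57}}{3}\right) \frac{1}{4257} = \frac{6368}{4257} - \frac{2 \sqrt{57}}{12771}$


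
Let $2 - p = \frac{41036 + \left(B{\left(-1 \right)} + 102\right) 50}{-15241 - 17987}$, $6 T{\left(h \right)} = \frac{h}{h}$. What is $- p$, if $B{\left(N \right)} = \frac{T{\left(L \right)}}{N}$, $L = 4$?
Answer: $- \frac{337751}{99684} \approx -3.3882$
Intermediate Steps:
$T{\left(h \right)} = \frac{1}{6}$ ($T{\left(h \right)} = \frac{h \frac{1}{h}}{6} = \frac{1}{6} \cdot 1 = \frac{1}{6}$)
$B{\left(N \right)} = \frac{1}{6 N}$
$p = \frac{337751}{99684}$ ($p = 2 - \frac{41036 + \left(\frac{1}{6 \left(-1\right)} + 102\right) 50}{-15241 - 17987} = 2 - \frac{41036 + \left(\frac{1}{6} \left(-1\right) + 102\right) 50}{-33228} = 2 - \left(41036 + \left(- \frac{1}{6} + 102\right) 50\right) \left(- \frac{1}{33228}\right) = 2 - \left(41036 + \frac{611}{6} \cdot 50\right) \left(- \frac{1}{33228}\right) = 2 - \left(41036 + \frac{15275}{3}\right) \left(- \frac{1}{33228}\right) = 2 - \frac{138383}{3} \left(- \frac{1}{33228}\right) = 2 - - \frac{138383}{99684} = 2 + \frac{138383}{99684} = \frac{337751}{99684} \approx 3.3882$)
$- p = \left(-1\right) \frac{337751}{99684} = - \frac{337751}{99684}$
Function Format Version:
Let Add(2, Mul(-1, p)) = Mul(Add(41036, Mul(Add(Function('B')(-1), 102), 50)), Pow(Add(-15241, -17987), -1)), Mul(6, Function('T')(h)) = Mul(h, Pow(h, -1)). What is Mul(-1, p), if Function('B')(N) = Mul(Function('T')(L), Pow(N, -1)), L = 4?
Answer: Rational(-337751, 99684) ≈ -3.3882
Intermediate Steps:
Function('T')(h) = Rational(1, 6) (Function('T')(h) = Mul(Rational(1, 6), Mul(h, Pow(h, -1))) = Mul(Rational(1, 6), 1) = Rational(1, 6))
Function('B')(N) = Mul(Rational(1, 6), Pow(N, -1))
p = Rational(337751, 99684) (p = Add(2, Mul(-1, Mul(Add(41036, Mul(Add(Mul(Rational(1, 6), Pow(-1, -1)), 102), 50)), Pow(Add(-15241, -17987), -1)))) = Add(2, Mul(-1, Mul(Add(41036, Mul(Add(Mul(Rational(1, 6), -1), 102), 50)), Pow(-33228, -1)))) = Add(2, Mul(-1, Mul(Add(41036, Mul(Add(Rational(-1, 6), 102), 50)), Rational(-1, 33228)))) = Add(2, Mul(-1, Mul(Add(41036, Mul(Rational(611, 6), 50)), Rational(-1, 33228)))) = Add(2, Mul(-1, Mul(Add(41036, Rational(15275, 3)), Rational(-1, 33228)))) = Add(2, Mul(-1, Mul(Rational(138383, 3), Rational(-1, 33228)))) = Add(2, Mul(-1, Rational(-138383, 99684))) = Add(2, Rational(138383, 99684)) = Rational(337751, 99684) ≈ 3.3882)
Mul(-1, p) = Mul(-1, Rational(337751, 99684)) = Rational(-337751, 99684)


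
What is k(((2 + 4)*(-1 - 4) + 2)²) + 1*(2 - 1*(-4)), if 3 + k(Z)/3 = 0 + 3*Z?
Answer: 7053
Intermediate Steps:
k(Z) = -9 + 9*Z (k(Z) = -9 + 3*(0 + 3*Z) = -9 + 3*(3*Z) = -9 + 9*Z)
k(((2 + 4)*(-1 - 4) + 2)²) + 1*(2 - 1*(-4)) = (-9 + 9*((2 + 4)*(-1 - 4) + 2)²) + 1*(2 - 1*(-4)) = (-9 + 9*(6*(-5) + 2)²) + 1*(2 + 4) = (-9 + 9*(-30 + 2)²) + 1*6 = (-9 + 9*(-28)²) + 6 = (-9 + 9*784) + 6 = (-9 + 7056) + 6 = 7047 + 6 = 7053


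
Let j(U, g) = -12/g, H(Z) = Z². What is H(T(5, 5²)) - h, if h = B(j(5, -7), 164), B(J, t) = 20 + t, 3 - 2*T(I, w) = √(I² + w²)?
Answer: -77/4 - 15*√26/2 ≈ -57.493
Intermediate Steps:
T(I, w) = 3/2 - √(I² + w²)/2
h = 184 (h = 20 + 164 = 184)
H(T(5, 5²)) - h = (3/2 - √(5² + (5²)²)/2)² - 1*184 = (3/2 - √(25 + 25²)/2)² - 184 = (3/2 - √(25 + 625)/2)² - 184 = (3/2 - 5*√26/2)² - 184 = -184 + (3/2 - 5*√26/2)²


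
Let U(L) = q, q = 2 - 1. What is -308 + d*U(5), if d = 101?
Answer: -207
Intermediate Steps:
q = 1
U(L) = 1
-308 + d*U(5) = -308 + 101*1 = -308 + 101 = -207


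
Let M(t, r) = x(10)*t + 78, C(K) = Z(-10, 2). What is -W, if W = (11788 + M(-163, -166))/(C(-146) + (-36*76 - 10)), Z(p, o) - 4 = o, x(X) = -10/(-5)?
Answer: 577/137 ≈ 4.2117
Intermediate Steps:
x(X) = 2 (x(X) = -10*(-⅕) = 2)
Z(p, o) = 4 + o
C(K) = 6 (C(K) = 4 + 2 = 6)
M(t, r) = 78 + 2*t (M(t, r) = 2*t + 78 = 78 + 2*t)
W = -577/137 (W = (11788 + (78 + 2*(-163)))/(6 + (-36*76 - 10)) = (11788 + (78 - 326))/(6 + (-2736 - 10)) = (11788 - 248)/(6 - 2746) = 11540/(-2740) = 11540*(-1/2740) = -577/137 ≈ -4.2117)
-W = -1*(-577/137) = 577/137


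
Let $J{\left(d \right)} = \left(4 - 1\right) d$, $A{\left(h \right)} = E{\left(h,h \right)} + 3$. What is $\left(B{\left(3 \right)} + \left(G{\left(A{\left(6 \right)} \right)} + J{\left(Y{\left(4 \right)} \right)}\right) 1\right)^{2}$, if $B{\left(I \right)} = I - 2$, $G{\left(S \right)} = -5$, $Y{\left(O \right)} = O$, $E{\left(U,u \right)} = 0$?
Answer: $64$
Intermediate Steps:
$A{\left(h \right)} = 3$ ($A{\left(h \right)} = 0 + 3 = 3$)
$B{\left(I \right)} = -2 + I$
$J{\left(d \right)} = 3 d$
$\left(B{\left(3 \right)} + \left(G{\left(A{\left(6 \right)} \right)} + J{\left(Y{\left(4 \right)} \right)}\right) 1\right)^{2} = \left(\left(-2 + 3\right) + \left(-5 + 3 \cdot 4\right) 1\right)^{2} = \left(1 + \left(-5 + 12\right) 1\right)^{2} = \left(1 + 7 \cdot 1\right)^{2} = \left(1 + 7\right)^{2} = 8^{2} = 64$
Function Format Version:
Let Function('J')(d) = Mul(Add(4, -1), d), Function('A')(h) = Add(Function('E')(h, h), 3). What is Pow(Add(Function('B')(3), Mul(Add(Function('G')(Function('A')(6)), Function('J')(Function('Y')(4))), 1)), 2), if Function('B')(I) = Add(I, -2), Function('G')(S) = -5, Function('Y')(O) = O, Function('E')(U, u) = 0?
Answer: 64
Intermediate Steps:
Function('A')(h) = 3 (Function('A')(h) = Add(0, 3) = 3)
Function('B')(I) = Add(-2, I)
Function('J')(d) = Mul(3, d)
Pow(Add(Function('B')(3), Mul(Add(Function('G')(Function('A')(6)), Function('J')(Function('Y')(4))), 1)), 2) = Pow(Add(Add(-2, 3), Mul(Add(-5, Mul(3, 4)), 1)), 2) = Pow(Add(1, Mul(Add(-5, 12), 1)), 2) = Pow(Add(1, Mul(7, 1)), 2) = Pow(Add(1, 7), 2) = Pow(8, 2) = 64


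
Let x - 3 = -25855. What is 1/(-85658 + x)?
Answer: -1/111510 ≈ -8.9678e-6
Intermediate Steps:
x = -25852 (x = 3 - 25855 = -25852)
1/(-85658 + x) = 1/(-85658 - 25852) = 1/(-111510) = -1/111510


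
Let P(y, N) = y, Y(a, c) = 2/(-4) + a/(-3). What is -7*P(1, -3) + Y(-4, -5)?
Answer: -37/6 ≈ -6.1667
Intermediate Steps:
Y(a, c) = -1/2 - a/3 (Y(a, c) = 2*(-1/4) + a*(-1/3) = -1/2 - a/3)
-7*P(1, -3) + Y(-4, -5) = -7*1 + (-1/2 - 1/3*(-4)) = -7 + (-1/2 + 4/3) = -7 + 5/6 = -37/6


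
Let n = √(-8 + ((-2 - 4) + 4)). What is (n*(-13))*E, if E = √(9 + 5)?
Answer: -26*I*√35 ≈ -153.82*I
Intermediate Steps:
n = I*√10 (n = √(-8 + (-6 + 4)) = √(-8 - 2) = √(-10) = I*√10 ≈ 3.1623*I)
E = √14 ≈ 3.7417
(n*(-13))*E = ((I*√10)*(-13))*√14 = (-13*I*√10)*√14 = -26*I*√35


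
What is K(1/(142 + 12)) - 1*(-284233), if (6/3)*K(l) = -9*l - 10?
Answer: 87542215/308 ≈ 2.8423e+5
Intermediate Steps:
K(l) = -5 - 9*l/2 (K(l) = (-9*l - 10)/2 = (-10 - 9*l)/2 = -5 - 9*l/2)
K(1/(142 + 12)) - 1*(-284233) = (-5 - 9/(2*(142 + 12))) - 1*(-284233) = (-5 - 9/2/154) + 284233 = (-5 - 9/2*1/154) + 284233 = (-5 - 9/308) + 284233 = -1549/308 + 284233 = 87542215/308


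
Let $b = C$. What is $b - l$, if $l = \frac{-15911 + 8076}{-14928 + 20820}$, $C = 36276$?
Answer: $\frac{213746027}{5892} \approx 36277.0$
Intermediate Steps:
$b = 36276$
$l = - \frac{7835}{5892} \approx -1.3298$
$b - l = 36276 - - \frac{7835}{5892} = 36276 + \frac{7835}{5892} = \frac{213746027}{5892}$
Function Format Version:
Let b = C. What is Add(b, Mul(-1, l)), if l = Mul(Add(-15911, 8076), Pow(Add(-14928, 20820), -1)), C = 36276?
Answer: Rational(213746027, 5892) ≈ 36277.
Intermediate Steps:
b = 36276
l = Rational(-7835, 5892) (l = Mul(-7835, Pow(5892, -1)) = Mul(-7835, Rational(1, 5892)) = Rational(-7835, 5892) ≈ -1.3298)
Add(b, Mul(-1, l)) = Add(36276, Mul(-1, Rational(-7835, 5892))) = Add(36276, Rational(7835, 5892)) = Rational(213746027, 5892)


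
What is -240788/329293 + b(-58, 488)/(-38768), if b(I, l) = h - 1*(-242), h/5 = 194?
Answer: -2433493075/3191507756 ≈ -0.76249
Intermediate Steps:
h = 970 (h = 5*194 = 970)
b(I, l) = 1212 (b(I, l) = 970 - 1*(-242) = 970 + 242 = 1212)
-240788/329293 + b(-58, 488)/(-38768) = -240788/329293 + 1212/(-38768) = -240788*1/329293 + 1212*(-1/38768) = -240788/329293 - 303/9692 = -2433493075/3191507756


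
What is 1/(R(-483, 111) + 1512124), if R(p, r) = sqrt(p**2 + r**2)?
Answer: 756062/1143259372883 - 3*sqrt(27290)/2286518745766 ≈ 6.6110e-7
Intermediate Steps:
1/(R(-483, 111) + 1512124) = 1/(sqrt((-483)**2 + 111**2) + 1512124) = 1/(sqrt(233289 + 12321) + 1512124) = 1/(sqrt(245610) + 1512124) = 1/(3*sqrt(27290) + 1512124) = 1/(1512124 + 3*sqrt(27290))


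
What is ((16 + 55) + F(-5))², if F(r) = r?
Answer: 4356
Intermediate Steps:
((16 + 55) + F(-5))² = ((16 + 55) - 5)² = (71 - 5)² = 66² = 4356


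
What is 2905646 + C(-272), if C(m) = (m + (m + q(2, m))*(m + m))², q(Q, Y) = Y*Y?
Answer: 1607977923065646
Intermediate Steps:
q(Q, Y) = Y²
C(m) = (m + 2*m*(m + m²))² (C(m) = (m + (m + m²)*(m + m))² = (m + (m + m²)*(2*m))² = (m + 2*m*(m + m²))²)
2905646 + C(-272) = 2905646 + (-272)²*(1 + 2*(-272) + 2*(-272)²)² = 2905646 + 73984*(1 - 544 + 2*73984)² = 2905646 + 73984*(1 - 544 + 147968)² = 2905646 + 73984*147425² = 2905646 + 73984*21734130625 = 2905646 + 1607977920160000 = 1607977923065646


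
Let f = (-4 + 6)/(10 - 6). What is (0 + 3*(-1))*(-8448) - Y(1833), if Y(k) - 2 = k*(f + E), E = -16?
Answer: 107507/2 ≈ 53754.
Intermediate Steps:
f = ½ (f = 2/4 = 2*(¼) = ½ ≈ 0.50000)
Y(k) = 2 - 31*k/2 (Y(k) = 2 + k*(½ - 16) = 2 + k*(-31/2) = 2 - 31*k/2)
(0 + 3*(-1))*(-8448) - Y(1833) = (0 + 3*(-1))*(-8448) - (2 - 31/2*1833) = (0 - 3)*(-8448) - (2 - 56823/2) = -3*(-8448) - 1*(-56819/2) = 25344 + 56819/2 = 107507/2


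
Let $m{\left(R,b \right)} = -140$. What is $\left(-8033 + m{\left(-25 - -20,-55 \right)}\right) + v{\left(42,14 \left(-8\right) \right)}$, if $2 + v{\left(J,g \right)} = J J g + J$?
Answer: $-205701$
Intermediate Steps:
$v{\left(J,g \right)} = -2 + J + g J^{2}$ ($v{\left(J,g \right)} = -2 + \left(J J g + J\right) = -2 + \left(J^{2} g + J\right) = -2 + \left(g J^{2} + J\right) = -2 + \left(J + g J^{2}\right) = -2 + J + g J^{2}$)
$\left(-8033 + m{\left(-25 - -20,-55 \right)}\right) + v{\left(42,14 \left(-8\right) \right)} = \left(-8033 - 140\right) + \left(-2 + 42 + 14 \left(-8\right) 42^{2}\right) = -8173 - 197528 = -205701$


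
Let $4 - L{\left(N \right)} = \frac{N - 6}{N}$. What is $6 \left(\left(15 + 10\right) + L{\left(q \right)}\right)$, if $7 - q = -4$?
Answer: $\frac{1884}{11} \approx 171.27$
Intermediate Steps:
$q = 11$ ($q = 7 - -4 = 7 + 4 = 11$)
$L{\left(N \right)} = 4 - \frac{-6 + N}{N}$ ($L{\left(N \right)} = 4 - \frac{N - 6}{N} = 4 - \frac{-6 + N}{N}$)
$6 \left(\left(15 + 10\right) + L{\left(q \right)}\right) = 6 \left(\left(15 + 10\right) + \left(3 + \frac{6}{11}\right)\right) = 6 \left(25 + \left(3 + 6 \cdot \frac{1}{11}\right)\right) = 6 \left(25 + \left(3 + \frac{6}{11}\right)\right) = 6 \left(25 + \frac{39}{11}\right) = 6 \cdot \frac{314}{11} = \frac{1884}{11}$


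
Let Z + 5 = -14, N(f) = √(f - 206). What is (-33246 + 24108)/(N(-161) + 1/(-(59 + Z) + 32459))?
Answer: 296244822*I/(-I + 32419*√367) ≈ -0.00076804 + 477.0*I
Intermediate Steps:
N(f) = √(-206 + f)
Z = -19 (Z = -5 - 14 = -19)
(-33246 + 24108)/(N(-161) + 1/(-(59 + Z) + 32459)) = (-33246 + 24108)/(√(-206 - 161) + 1/(-(59 - 19) + 32459)) = -9138/(√(-367) + 1/(-1*40 + 32459)) = -9138/(I*√367 + 1/(-40 + 32459)) = -9138/(I*√367 + 1/32419) = -9138/(1/32419 + I*√367)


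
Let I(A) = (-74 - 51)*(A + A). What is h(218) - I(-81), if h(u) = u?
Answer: -20032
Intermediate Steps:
I(A) = -250*A
h(218) - I(-81) = 218 - (-250)*(-81) = 218 - 1*20250 = 218 - 20250 = -20032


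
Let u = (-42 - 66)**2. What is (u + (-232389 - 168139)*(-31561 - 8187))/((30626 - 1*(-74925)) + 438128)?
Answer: 15920198608/543679 ≈ 29282.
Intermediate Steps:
u = 11664 (u = (-108)**2 = 11664)
(u + (-232389 - 168139)*(-31561 - 8187))/((30626 - 1*(-74925)) + 438128) = (11664 + (-232389 - 168139)*(-31561 - 8187))/((30626 - 1*(-74925)) + 438128) = (11664 - 400528*(-39748))/((30626 + 74925) + 438128) = (11664 + 15920186944)/(105551 + 438128) = 15920198608/543679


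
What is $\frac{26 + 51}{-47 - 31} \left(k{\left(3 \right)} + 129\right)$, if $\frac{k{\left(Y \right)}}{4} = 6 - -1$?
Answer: $- \frac{12089}{78} \approx -154.99$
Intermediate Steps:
$k{\left(Y \right)} = 28$ ($k{\left(Y \right)} = 4 \left(6 - -1\right) = 4 \left(6 + 1\right) = 4 \cdot 7 = 28$)
$\frac{26 + 51}{-47 - 31} \left(k{\left(3 \right)} + 129\right) = \frac{26 + 51}{-47 - 31} \left(28 + 129\right) = \frac{77}{-78} \cdot 157 = 77 \left(- \frac{1}{78}\right) 157 = \left(- \frac{77}{78}\right) 157 = - \frac{12089}{78}$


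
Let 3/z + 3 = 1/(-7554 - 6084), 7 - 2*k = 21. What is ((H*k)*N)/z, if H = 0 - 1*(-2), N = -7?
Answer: -2004835/20457 ≈ -98.002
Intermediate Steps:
k = -7 (k = 7/2 - ½*21 = 7/2 - 21/2 = -7)
H = 2 (H = 0 + 2 = 2)
z = -40914/40915 (z = 3/(-3 + 1/(-7554 - 6084)) = 3/(-3 + 1/(-13638)) = 3/(-3 - 1/13638) = 3/(-40915/13638) = 3*(-13638/40915) = -40914/40915 ≈ -0.99998)
((H*k)*N)/z = ((2*(-7))*(-7))/(-40914/40915) = -14*(-7)*(-40915/40914) = 98*(-40915/40914) = -2004835/20457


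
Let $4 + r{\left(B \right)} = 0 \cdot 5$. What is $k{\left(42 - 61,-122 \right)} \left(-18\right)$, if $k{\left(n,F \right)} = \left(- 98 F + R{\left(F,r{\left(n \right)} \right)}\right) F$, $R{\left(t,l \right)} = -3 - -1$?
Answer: $26250984$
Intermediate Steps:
$r{\left(B \right)} = -4$ ($r{\left(B \right)} = -4 + 0 \cdot 5 = -4 + 0 = -4$)
$R{\left(t,l \right)} = -2$ ($R{\left(t,l \right)} = -3 + 1 = -2$)
$k{\left(n,F \right)} = F \left(-2 - 98 F\right)$ ($k{\left(n,F \right)} = \left(- 98 F - 2\right) F = \left(-2 - 98 F\right) F = F \left(-2 - 98 F\right)$)
$k{\left(42 - 61,-122 \right)} \left(-18\right) = \left(-2\right) \left(-122\right) \left(1 + 49 \left(-122\right)\right) \left(-18\right) = \left(-2\right) \left(-122\right) \left(1 - 5978\right) \left(-18\right) = \left(-2\right) \left(-122\right) \left(-5977\right) \left(-18\right) = \left(-1458388\right) \left(-18\right) = 26250984$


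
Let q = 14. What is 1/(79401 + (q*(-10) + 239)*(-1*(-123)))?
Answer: 1/91578 ≈ 1.0920e-5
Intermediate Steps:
1/(79401 + (q*(-10) + 239)*(-1*(-123))) = 1/(79401 + (14*(-10) + 239)*(-1*(-123))) = 1/(79401 + (-140 + 239)*123) = 1/(79401 + 99*123) = 1/(79401 + 12177) = 1/91578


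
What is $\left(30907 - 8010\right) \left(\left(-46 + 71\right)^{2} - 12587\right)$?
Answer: $-273893914$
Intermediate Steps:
$\left(30907 - 8010\right) \left(\left(-46 + 71\right)^{2} - 12587\right) = 22897 \left(25^{2} - 12587\right) = 22897 \left(625 - 12587\right) = 22897 \left(-11962\right) = -273893914$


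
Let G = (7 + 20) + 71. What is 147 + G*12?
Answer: 1323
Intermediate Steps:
G = 98 (G = 27 + 71 = 98)
147 + G*12 = 147 + 98*12 = 147 + 1176 = 1323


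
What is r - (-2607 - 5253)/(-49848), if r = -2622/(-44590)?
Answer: -9157331/92613430 ≈ -0.098877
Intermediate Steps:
r = 1311/22295 (r = -2622*(-1/44590) = 1311/22295 ≈ 0.058802)
r - (-2607 - 5253)/(-49848) = 1311/22295 - (-2607 - 5253)/(-49848) = 1311/22295 - (-7860)*(-1)/49848 = 1311/22295 - 1*655/4154 = 1311/22295 - 655/4154 = -9157331/92613430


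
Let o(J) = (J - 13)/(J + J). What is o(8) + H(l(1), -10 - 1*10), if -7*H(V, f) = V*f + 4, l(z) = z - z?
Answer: -99/112 ≈ -0.88393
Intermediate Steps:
l(z) = 0
o(J) = (-13 + J)/(2*J) (o(J) = (-13 + J)/((2*J)) = (-13 + J)*(1/(2*J)) = (-13 + J)/(2*J))
H(V, f) = -4/7 - V*f/7 (H(V, f) = -(V*f + 4)/7 = -(4 + V*f)/7 = -4/7 - V*f/7)
o(8) + H(l(1), -10 - 1*10) = (1/2)*(-13 + 8)/8 + (-4/7 - 1/7*0*(-10 - 1*10)) = (1/2)*(1/8)*(-5) + (-4/7 - 1/7*0*(-10 - 10)) = -5/16 + (-4/7 - 1/7*0*(-20)) = -5/16 + (-4/7 + 0) = -5/16 - 4/7 = -99/112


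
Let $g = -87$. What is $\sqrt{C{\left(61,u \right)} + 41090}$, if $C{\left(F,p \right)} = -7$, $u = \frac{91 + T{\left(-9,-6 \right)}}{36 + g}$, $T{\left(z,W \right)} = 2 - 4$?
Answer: $\sqrt{41083} \approx 202.69$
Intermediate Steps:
$T{\left(z,W \right)} = -2$ ($T{\left(z,W \right)} = 2 - 4 = -2$)
$u = - \frac{89}{51}$ ($u = \frac{91 - 2}{36 - 87} = \frac{89}{-51} = 89 \left(- \frac{1}{51}\right) = - \frac{89}{51} \approx -1.7451$)
$\sqrt{C{\left(61,u \right)} + 41090} = \sqrt{-7 + 41090} = \sqrt{41083}$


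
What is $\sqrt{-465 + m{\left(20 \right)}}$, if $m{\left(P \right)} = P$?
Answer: $i \sqrt{445} \approx 21.095 i$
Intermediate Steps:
$\sqrt{-465 + m{\left(20 \right)}} = \sqrt{-465 + 20} = \sqrt{-445} = i \sqrt{445}$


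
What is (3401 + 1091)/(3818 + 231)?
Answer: 4492/4049 ≈ 1.1094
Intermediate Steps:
(3401 + 1091)/(3818 + 231) = 4492/4049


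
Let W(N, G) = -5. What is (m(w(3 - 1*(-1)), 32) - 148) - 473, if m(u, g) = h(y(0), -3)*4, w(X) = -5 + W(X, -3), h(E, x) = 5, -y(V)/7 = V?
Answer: -601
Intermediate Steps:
y(V) = -7*V
w(X) = -10 (w(X) = -5 - 5 = -10)
m(u, g) = 20 (m(u, g) = 5*4 = 20)
(m(w(3 - 1*(-1)), 32) - 148) - 473 = (20 - 148) - 473 = -128 - 473 = -601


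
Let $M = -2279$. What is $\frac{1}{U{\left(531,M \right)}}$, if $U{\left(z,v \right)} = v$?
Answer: $- \frac{1}{2279} \approx -0.00043879$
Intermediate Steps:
$\frac{1}{U{\left(531,M \right)}} = \frac{1}{-2279} = - \frac{1}{2279}$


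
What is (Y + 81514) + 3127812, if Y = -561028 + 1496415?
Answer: 4144713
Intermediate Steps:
Y = 935387
(Y + 81514) + 3127812 = (935387 + 81514) + 3127812 = 1016901 + 3127812 = 4144713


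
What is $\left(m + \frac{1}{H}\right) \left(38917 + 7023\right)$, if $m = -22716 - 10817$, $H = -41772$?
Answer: $- \frac{16087504378345}{10443} \approx -1.5405 \cdot 10^{9}$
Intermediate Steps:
$m = -33533$
$\left(m + \frac{1}{H}\right) \left(38917 + 7023\right) = \left(-33533 + \frac{1}{-41772}\right) \left(38917 + 7023\right) = \left(-33533 - \frac{1}{41772}\right) 45940 = \left(- \frac{1400740477}{41772}\right) 45940 = - \frac{16087504378345}{10443}$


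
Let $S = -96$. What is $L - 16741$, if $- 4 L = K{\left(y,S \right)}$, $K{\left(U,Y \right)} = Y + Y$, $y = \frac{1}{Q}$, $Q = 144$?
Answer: $-16693$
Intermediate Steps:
$y = \frac{1}{144} \approx 0.0069444$
$K{\left(U,Y \right)} = 2 Y$
$L = 48$ ($L = - \frac{2 \left(-96\right)}{4} = \left(- \frac{1}{4}\right) \left(-192\right) = 48$)
$L - 16741 = 48 - 16741 = -16693$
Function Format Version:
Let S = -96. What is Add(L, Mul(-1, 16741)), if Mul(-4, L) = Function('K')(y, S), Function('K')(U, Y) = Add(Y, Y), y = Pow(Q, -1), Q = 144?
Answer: -16693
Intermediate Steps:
y = Rational(1, 144) (y = Pow(144, -1) = Rational(1, 144) ≈ 0.0069444)
Function('K')(U, Y) = Mul(2, Y)
L = 48 (L = Mul(Rational(-1, 4), Mul(2, -96)) = Mul(Rational(-1, 4), -192) = 48)
Add(L, Mul(-1, 16741)) = Add(48, Mul(-1, 16741)) = Add(48, -16741) = -16693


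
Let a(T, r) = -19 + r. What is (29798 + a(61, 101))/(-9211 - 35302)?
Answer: -29880/44513 ≈ -0.67126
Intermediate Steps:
(29798 + a(61, 101))/(-9211 - 35302) = (29798 + (-19 + 101))/(-9211 - 35302) = (29798 + 82)/(-44513) = 29880*(-1/44513) = -29880/44513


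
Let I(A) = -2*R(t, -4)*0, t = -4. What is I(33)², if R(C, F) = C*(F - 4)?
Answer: 0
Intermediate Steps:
R(C, F) = C*(-4 + F)
I(A) = 0 (I(A) = -(-8)*(-4 - 4)*0 = -(-8)*(-8)*0 = -2*32*0 = -64*0 = 0)
I(33)² = 0² = 0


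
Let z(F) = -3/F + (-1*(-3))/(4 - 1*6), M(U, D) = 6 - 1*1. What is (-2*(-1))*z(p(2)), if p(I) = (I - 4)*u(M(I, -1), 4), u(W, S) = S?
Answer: -9/4 ≈ -2.2500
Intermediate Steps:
M(U, D) = 5 (M(U, D) = 6 - 1 = 5)
p(I) = -16 + 4*I (p(I) = (I - 4)*4 = (-4 + I)*4 = -16 + 4*I)
z(F) = -3/2 - 3/F (z(F) = -3/F + 3/(4 - 6) = -3/F + 3/(-2) = -3/F + 3*(-½) = -3/F - 3/2 = -3/2 - 3/F)
(-2*(-1))*z(p(2)) = (-2*(-1))*(-3/2 - 3/(-16 + 4*2)) = 2*(-3/2 - 3/(-16 + 8)) = 2*(-3/2 - 3/(-8)) = 2*(-3/2 - 3*(-⅛)) = 2*(-3/2 + 3/8) = 2*(-9/8) = -9/4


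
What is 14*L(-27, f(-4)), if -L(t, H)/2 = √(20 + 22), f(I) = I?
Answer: -28*√42 ≈ -181.46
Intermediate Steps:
L(t, H) = -2*√42 (L(t, H) = -2*√(20 + 22) = -2*√42)
14*L(-27, f(-4)) = 14*(-2*√42) = -28*√42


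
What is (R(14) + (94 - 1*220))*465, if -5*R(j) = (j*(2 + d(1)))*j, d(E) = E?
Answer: -113274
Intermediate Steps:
R(j) = -3*j**2/5 (R(j) = -j*(2 + 1)*j/5 = -j*3*j/5 = -3*j*j/5 = -3*j**2/5)
(R(14) + (94 - 1*220))*465 = (-3/5*14**2 + (94 - 1*220))*465 = (-3/5*196 + (94 - 220))*465 = (-588/5 - 126)*465 = -1218/5*465 = -113274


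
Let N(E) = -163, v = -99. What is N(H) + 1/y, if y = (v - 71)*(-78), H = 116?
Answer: -2161379/13260 ≈ -163.00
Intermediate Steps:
y = 13260 (y = (-99 - 71)*(-78) = -170*(-78) = 13260)
N(H) + 1/y = -163 + 1/13260 = -2161379/13260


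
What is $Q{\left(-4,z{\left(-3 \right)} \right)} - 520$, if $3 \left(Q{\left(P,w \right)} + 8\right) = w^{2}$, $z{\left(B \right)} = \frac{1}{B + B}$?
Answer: $- \frac{57023}{108} \approx -527.99$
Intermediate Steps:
$z{\left(B \right)} = \frac{1}{2 B}$
$Q{\left(P,w \right)} = -8 + \frac{w^{2}}{3}$
$Q{\left(-4,z{\left(-3 \right)} \right)} - 520 = \left(-8 + \frac{\left(\frac{1}{2 \left(-3\right)}\right)^{2}}{3}\right) - 520 = \left(-8 + \frac{\left(\frac{1}{2} \left(- \frac{1}{3}\right)\right)^{2}}{3}\right) - 520 = \left(-8 + \frac{\left(- \frac{1}{6}\right)^{2}}{3}\right) - 520 = \left(-8 + \frac{1}{3} \cdot \frac{1}{36}\right) - 520 = \left(-8 + \frac{1}{108}\right) - 520 = - \frac{863}{108} - 520 = - \frac{57023}{108}$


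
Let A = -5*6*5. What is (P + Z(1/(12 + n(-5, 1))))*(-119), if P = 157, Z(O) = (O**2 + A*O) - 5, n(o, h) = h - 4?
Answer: -1304597/81 ≈ -16106.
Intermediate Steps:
n(o, h) = -4 + h
A = -150 (A = -30*5 = -150)
Z(O) = -5 + O**2 - 150*O (Z(O) = (O**2 - 150*O) - 5 = -5 + O**2 - 150*O)
(P + Z(1/(12 + n(-5, 1))))*(-119) = (157 + (-5 + (1/(12 + (-4 + 1)))**2 - 150/(12 + (-4 + 1))))*(-119) = (157 + (-5 + (1/(12 - 3))**2 - 150/(12 - 3)))*(-119) = (157 + (-5 + (1/9)**2 - 150/9))*(-119) = (157 + (-5 + (1/9)**2 - 150*1/9))*(-119) = (157 + (-5 + 1/81 - 50/3))*(-119) = (157 - 1754/81)*(-119) = (10963/81)*(-119) = -1304597/81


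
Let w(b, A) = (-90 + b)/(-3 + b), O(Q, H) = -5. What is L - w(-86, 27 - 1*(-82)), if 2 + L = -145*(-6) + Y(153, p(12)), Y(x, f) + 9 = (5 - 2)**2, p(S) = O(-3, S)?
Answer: 77076/89 ≈ 866.02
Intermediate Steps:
p(S) = -5
Y(x, f) = 0 (Y(x, f) = -9 + (5 - 2)**2 = -9 + 3**2 = -9 + 9 = 0)
L = 868 (L = -2 + (-145*(-6) + 0) = -2 + (870 + 0) = -2 + 870 = 868)
w(b, A) = (-90 + b)/(-3 + b)
L - w(-86, 27 - 1*(-82)) = 868 - (-90 - 86)/(-3 - 86) = 868 - (-176)/(-89) = 868 - (-1)*(-176)/89 = 868 - 1*176/89 = 868 - 176/89 = 77076/89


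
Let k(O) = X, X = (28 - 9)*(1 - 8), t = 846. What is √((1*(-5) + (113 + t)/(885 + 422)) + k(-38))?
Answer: I*√234484949/1307 ≈ 11.716*I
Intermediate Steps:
X = -133 (X = 19*(-7) = -133)
k(O) = -133
√((1*(-5) + (113 + t)/(885 + 422)) + k(-38)) = √((1*(-5) + (113 + 846)/(885 + 422)) - 133) = √((-5 + 959/1307) - 133) = √(-5576/1307 - 133) = √(-179407/1307) = I*√234484949/1307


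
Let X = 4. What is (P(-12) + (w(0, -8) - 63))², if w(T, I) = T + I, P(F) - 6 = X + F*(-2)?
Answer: 1369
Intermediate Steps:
P(F) = 10 - 2*F (P(F) = 6 + (4 + F*(-2)) = 6 + (4 - 2*F) = 10 - 2*F)
w(T, I) = I + T
(P(-12) + (w(0, -8) - 63))² = ((10 - 2*(-12)) + ((-8 + 0) - 63))² = ((10 + 24) + (-8 - 63))² = (34 - 71)² = (-37)² = 1369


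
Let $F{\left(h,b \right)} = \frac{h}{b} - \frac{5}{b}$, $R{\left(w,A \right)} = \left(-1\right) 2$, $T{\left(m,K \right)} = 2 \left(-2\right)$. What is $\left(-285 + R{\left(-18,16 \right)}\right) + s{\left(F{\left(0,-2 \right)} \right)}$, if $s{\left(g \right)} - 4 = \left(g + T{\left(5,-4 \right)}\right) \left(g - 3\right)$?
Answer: $- \frac{1129}{4} \approx -282.25$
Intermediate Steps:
$T{\left(m,K \right)} = -4$
$R{\left(w,A \right)} = -2$
$F{\left(h,b \right)} = - \frac{5}{b} + \frac{h}{b}$
$s{\left(g \right)} = 4 + \left(-4 + g\right) \left(-3 + g\right)$ ($s{\left(g \right)} = 4 + \left(g - 4\right) \left(g - 3\right) = 4 + \left(-4 + g\right) \left(-3 + g\right)$)
$\left(-285 + R{\left(-18,16 \right)}\right) + s{\left(F{\left(0,-2 \right)} \right)} = \left(-285 - 2\right) + \left(16 + \left(\frac{-5 + 0}{-2}\right)^{2} - 7 \frac{-5 + 0}{-2}\right) = -287 + \left(16 + \left(\left(- \frac{1}{2}\right) \left(-5\right)\right)^{2} - 7 \left(\left(- \frac{1}{2}\right) \left(-5\right)\right)\right) = -287 + \left(16 + \left(\frac{5}{2}\right)^{2} - \frac{35}{2}\right) = -287 + \left(16 + \frac{25}{4} - \frac{35}{2}\right) = -287 + \frac{19}{4} = - \frac{1129}{4}$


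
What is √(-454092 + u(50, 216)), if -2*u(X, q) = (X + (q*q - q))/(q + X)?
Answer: I*√32135916722/266 ≈ 673.93*I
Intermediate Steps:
u(X, q) = -(X + q² - q)/(2*(X + q)) (u(X, q) = -(X + (q*q - q))/(2*(q + X)) = -(X + (q² - q))/(2*(X + q)) = -(X + q² - q)/(2*(X + q)))
√(-454092 + u(50, 216)) = √(-454092 + (216 - 1*50 - 1*216²)/(2*(50 + 216))) = √(-454092 + (½)*(216 - 50 - 1*46656)/266) = √(-454092 + (½)*(1/266)*(216 - 50 - 46656)) = √(-454092 + (½)*(1/266)*(-46490)) = √(-454092 - 23245/266) = √(-120811717/266) = I*√32135916722/266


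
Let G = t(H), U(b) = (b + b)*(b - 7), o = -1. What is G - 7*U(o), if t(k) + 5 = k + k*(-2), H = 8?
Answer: -125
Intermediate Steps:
U(b) = 2*b*(-7 + b) (U(b) = (2*b)*(-7 + b) = 2*b*(-7 + b))
t(k) = -5 - k (t(k) = -5 + (k + k*(-2)) = -5 + (k - 2*k) = -5 - k)
G = -13 (G = -5 - 1*8 = -5 - 8 = -13)
G - 7*U(o) = -13 - 14*(-1)*(-7 - 1) = -13 - 14*(-1)*(-8) = -13 - 7*16 = -13 - 112 = -125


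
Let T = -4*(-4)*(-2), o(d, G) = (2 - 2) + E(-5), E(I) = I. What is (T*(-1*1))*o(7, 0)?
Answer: -160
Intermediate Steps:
o(d, G) = -5 (o(d, G) = (2 - 2) - 5 = 0 - 5 = -5)
T = -32 (T = 16*(-2) = -32)
(T*(-1*1))*o(7, 0) = -(-32)*(-5) = -32*(-1)*(-5) = 32*(-5) = -160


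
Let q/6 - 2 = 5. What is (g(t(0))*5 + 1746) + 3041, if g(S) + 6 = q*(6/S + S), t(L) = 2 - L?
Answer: 5807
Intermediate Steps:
q = 42 (q = 12 + 6*5 = 12 + 30 = 42)
g(S) = -6 + 42*S + 252/S (g(S) = -6 + 42*(6/S + S) = -6 + 42*(S + 6/S) = -6 + (42*S + 252/S) = -6 + 42*S + 252/S)
(g(t(0))*5 + 1746) + 3041 = ((-6 + 42*(2 - 1*0) + 252/(2 - 1*0))*5 + 1746) + 3041 = ((-6 + 42*(2 + 0) + 252/(2 + 0))*5 + 1746) + 3041 = ((-6 + 42*2 + 252/2)*5 + 1746) + 3041 = ((-6 + 84 + 252*(½))*5 + 1746) + 3041 = ((-6 + 84 + 126)*5 + 1746) + 3041 = (204*5 + 1746) + 3041 = (1020 + 1746) + 3041 = 2766 + 3041 = 5807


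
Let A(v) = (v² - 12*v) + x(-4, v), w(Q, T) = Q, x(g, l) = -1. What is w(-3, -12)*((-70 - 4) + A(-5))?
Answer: -30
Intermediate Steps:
A(v) = -1 + v² - 12*v (A(v) = (v² - 12*v) - 1 = -1 + v² - 12*v)
w(-3, -12)*((-70 - 4) + A(-5)) = -3*((-70 - 4) + (-1 + (-5)² - 12*(-5))) = -3*(-74 + (-1 + 25 + 60)) = -3*(-74 + 84) = -3*10 = -30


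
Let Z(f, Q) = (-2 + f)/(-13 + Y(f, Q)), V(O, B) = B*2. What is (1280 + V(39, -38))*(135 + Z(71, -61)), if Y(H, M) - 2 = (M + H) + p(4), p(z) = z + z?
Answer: 174408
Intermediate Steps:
p(z) = 2*z
V(O, B) = 2*B
Y(H, M) = 10 + H + M (Y(H, M) = 2 + ((M + H) + 2*4) = 2 + ((H + M) + 8) = 2 + (8 + H + M) = 10 + H + M)
Z(f, Q) = (-2 + f)/(-3 + Q + f) (Z(f, Q) = (-2 + f)/(-13 + (10 + f + Q)) = (-2 + f)/(-13 + (10 + Q + f)) = (-2 + f)/(-3 + Q + f))
(1280 + V(39, -38))*(135 + Z(71, -61)) = (1280 + 2*(-38))*(135 + (-2 + 71)/(-3 - 61 + 71)) = (1280 - 76)*(135 + 69/7) = 1204*(135 + (⅐)*69) = 1204*(135 + 69/7) = 1204*(1014/7) = 174408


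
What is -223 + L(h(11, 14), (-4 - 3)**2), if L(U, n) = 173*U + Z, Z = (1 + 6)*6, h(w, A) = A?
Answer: 2241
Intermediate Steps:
Z = 42 (Z = 7*6 = 42)
L(U, n) = 42 + 173*U (L(U, n) = 173*U + 42 = 42 + 173*U)
-223 + L(h(11, 14), (-4 - 3)**2) = -223 + (42 + 173*14) = -223 + (42 + 2422) = -223 + 2464 = 2241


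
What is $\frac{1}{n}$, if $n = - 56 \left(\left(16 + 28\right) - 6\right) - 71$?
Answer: $- \frac{1}{2199} \approx -0.00045475$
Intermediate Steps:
$n = -2199$ ($n = - 56 \left(44 - 6\right) - 71 = \left(-56\right) 38 - 71 = -2128 - 71 = -2199$)
$\frac{1}{n} = \frac{1}{-2199} = - \frac{1}{2199}$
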